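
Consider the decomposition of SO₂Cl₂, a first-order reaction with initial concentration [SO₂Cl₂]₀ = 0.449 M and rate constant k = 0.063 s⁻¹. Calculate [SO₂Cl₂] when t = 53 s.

0.01593 M

Step 1: For a first-order reaction: [SO₂Cl₂] = [SO₂Cl₂]₀ × e^(-kt)
Step 2: [SO₂Cl₂] = 0.449 × e^(-0.063 × 53)
Step 3: [SO₂Cl₂] = 0.449 × e^(-3.339)
Step 4: [SO₂Cl₂] = 0.449 × 0.0354724 = 0.01593 M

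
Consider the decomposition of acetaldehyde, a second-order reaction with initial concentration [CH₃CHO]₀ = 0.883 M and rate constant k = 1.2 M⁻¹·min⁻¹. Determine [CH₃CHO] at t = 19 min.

0.04178 M

Step 1: For a second-order reaction: 1/[CH₃CHO] = 1/[CH₃CHO]₀ + kt
Step 2: 1/[CH₃CHO] = 1/0.883 + 1.2 × 19
Step 3: 1/[CH₃CHO] = 1.133 + 22.8 = 23.93
Step 4: [CH₃CHO] = 1/23.93 = 0.04178 M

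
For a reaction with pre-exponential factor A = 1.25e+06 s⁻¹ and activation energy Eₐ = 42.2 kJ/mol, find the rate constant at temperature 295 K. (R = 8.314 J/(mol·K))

4.21e-02 s⁻¹

Step 1: Use the Arrhenius equation: k = A × exp(-Eₐ/RT)
Step 2: Convert Eₐ to J/mol: 42.2 kJ/mol = 42200 J/mol
Step 3: Calculate the exponent: -Eₐ/(RT) = -42200/(8.314 × 295) = -17.20602
Step 4: k = 1.25e+06 × exp(-17.20602)
Step 5: k = 1.25e+06 × 3.36915e-08 = 4.2114e-02 s⁻¹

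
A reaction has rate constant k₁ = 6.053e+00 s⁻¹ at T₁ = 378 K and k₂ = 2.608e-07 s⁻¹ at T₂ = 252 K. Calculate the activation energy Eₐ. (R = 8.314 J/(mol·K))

106.6 kJ/mol

Step 1: Use the two-temperature Arrhenius form: ln(k₂/k₁) = -Eₐ/R × (1/T₂ - 1/T₁)
Step 2: ln(k₂/k₁) = ln(2.608e-07/6.053e+00) = ln(4.30861e-08) = -16.9601
Step 3: 1/T₂ - 1/T₁ = 1/252 - 1/378 = 1.322751e-03 K⁻¹
Step 4: Eₐ = -R × ln(k₂/k₁) / (1/T₂ - 1/T₁) = -8.314 × -16.9601 / 1.322751e-03
Step 5: Eₐ = 1.0660e+05 J/mol = 106.6 kJ/mol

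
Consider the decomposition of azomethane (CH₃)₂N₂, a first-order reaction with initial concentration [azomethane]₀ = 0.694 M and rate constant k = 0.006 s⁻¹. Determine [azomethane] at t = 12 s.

0.6458 M

Step 1: For a first-order reaction: [azomethane] = [azomethane]₀ × e^(-kt)
Step 2: [azomethane] = 0.694 × e^(-0.006 × 12)
Step 3: [azomethane] = 0.694 × e^(-0.072)
Step 4: [azomethane] = 0.694 × 0.930531 = 0.6458 M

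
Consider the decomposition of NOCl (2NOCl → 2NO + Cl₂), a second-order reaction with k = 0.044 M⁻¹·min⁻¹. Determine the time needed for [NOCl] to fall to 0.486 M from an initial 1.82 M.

34.28 min

Step 1: For second-order: t = (1/[NOCl] - 1/[NOCl]₀)/k
Step 2: t = (1/0.486 - 1/1.82)/0.044
Step 3: t = (2.058 - 0.5495)/0.044
Step 4: t = 1.508/0.044 = 34.28 min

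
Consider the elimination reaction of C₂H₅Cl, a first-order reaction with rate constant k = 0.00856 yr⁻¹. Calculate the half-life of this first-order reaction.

80.98 yr

Step 1: For a first-order reaction, t₁/₂ = ln(2)/k
Step 2: t₁/₂ = ln(2)/0.00856
Step 3: t₁/₂ = 0.6931/0.00856 = 80.98 yr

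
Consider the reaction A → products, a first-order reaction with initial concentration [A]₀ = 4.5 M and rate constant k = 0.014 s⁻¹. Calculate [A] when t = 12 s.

3.804 M

Step 1: For a first-order reaction: [A] = [A]₀ × e^(-kt)
Step 2: [A] = 4.5 × e^(-0.014 × 12)
Step 3: [A] = 4.5 × e^(-0.168)
Step 4: [A] = 4.5 × 0.845354 = 3.804 M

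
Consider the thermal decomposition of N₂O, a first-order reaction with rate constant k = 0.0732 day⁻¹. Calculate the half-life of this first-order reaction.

9.469 day

Step 1: For a first-order reaction, t₁/₂ = ln(2)/k
Step 2: t₁/₂ = ln(2)/0.0732
Step 3: t₁/₂ = 0.6931/0.0732 = 9.469 day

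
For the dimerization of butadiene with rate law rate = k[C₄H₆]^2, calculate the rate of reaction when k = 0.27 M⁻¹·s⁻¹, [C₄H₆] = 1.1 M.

0.3267 M/s

Step 1: Identify the rate law: rate = k[C₄H₆]^2
Step 2: Substitute values: rate = 0.27 × (1.1)^2
Step 3: Calculate: rate = 0.27 × 1.21 = 0.3267 M/s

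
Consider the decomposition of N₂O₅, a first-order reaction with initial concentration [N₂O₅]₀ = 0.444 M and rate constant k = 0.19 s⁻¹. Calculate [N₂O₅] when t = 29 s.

0.001796 M

Step 1: For a first-order reaction: [N₂O₅] = [N₂O₅]₀ × e^(-kt)
Step 2: [N₂O₅] = 0.444 × e^(-0.19 × 29)
Step 3: [N₂O₅] = 0.444 × e^(-5.51)
Step 4: [N₂O₅] = 0.444 × 0.00404611 = 0.001796 M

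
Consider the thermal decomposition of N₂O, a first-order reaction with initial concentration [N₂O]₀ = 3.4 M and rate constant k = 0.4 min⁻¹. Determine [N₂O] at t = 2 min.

1.528 M

Step 1: For a first-order reaction: [N₂O] = [N₂O]₀ × e^(-kt)
Step 2: [N₂O] = 3.4 × e^(-0.4 × 2)
Step 3: [N₂O] = 3.4 × e^(-0.8)
Step 4: [N₂O] = 3.4 × 0.449329 = 1.528 M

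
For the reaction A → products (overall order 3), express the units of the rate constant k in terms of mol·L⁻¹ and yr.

(mol·L⁻¹)⁻²·yr⁻¹

Step 1: For overall order n, rate = k × (concentration)^n.
Step 2: Rate has units mol·L⁻¹·yr⁻¹; concentration term has units (mol·L⁻¹)^3.
Step 3: k = rate / (concentration)^n, so units of k = (mol·L⁻¹)^(1-3)·yr⁻¹ = (mol·L⁻¹)⁻²·yr⁻¹.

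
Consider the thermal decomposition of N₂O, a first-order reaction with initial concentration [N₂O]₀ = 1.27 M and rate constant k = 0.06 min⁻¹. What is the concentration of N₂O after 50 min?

0.06323 M

Step 1: For a first-order reaction: [N₂O] = [N₂O]₀ × e^(-kt)
Step 2: [N₂O] = 1.27 × e^(-0.06 × 50)
Step 3: [N₂O] = 1.27 × e^(-3)
Step 4: [N₂O] = 1.27 × 0.0497871 = 0.06323 M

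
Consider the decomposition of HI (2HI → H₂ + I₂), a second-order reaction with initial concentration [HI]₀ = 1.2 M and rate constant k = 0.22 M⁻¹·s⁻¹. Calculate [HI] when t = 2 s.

0.7853 M

Step 1: For a second-order reaction: 1/[HI] = 1/[HI]₀ + kt
Step 2: 1/[HI] = 1/1.2 + 0.22 × 2
Step 3: 1/[HI] = 0.8333 + 0.44 = 1.273
Step 4: [HI] = 1/1.273 = 0.7853 M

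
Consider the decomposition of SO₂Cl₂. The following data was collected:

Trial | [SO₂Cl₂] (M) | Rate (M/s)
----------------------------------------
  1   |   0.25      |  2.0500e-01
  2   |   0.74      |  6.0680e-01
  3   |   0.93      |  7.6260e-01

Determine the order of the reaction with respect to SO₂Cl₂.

first order (1)

Step 1: Compare trials to find order n where rate₂/rate₁ = ([SO₂Cl₂]₂/[SO₂Cl₂]₁)^n
Step 2: rate₂/rate₁ = 6.0680e-01/2.0500e-01 = 2.96
Step 3: [SO₂Cl₂]₂/[SO₂Cl₂]₁ = 0.74/0.25 = 2.96
Step 4: n = ln(2.96)/ln(2.96) = 1.00 ≈ 1
Step 5: The reaction is first order in SO₂Cl₂.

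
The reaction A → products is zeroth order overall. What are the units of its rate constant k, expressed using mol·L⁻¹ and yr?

mol·L⁻¹·yr⁻¹

Step 1: For overall order n, rate = k × (concentration)^n.
Step 2: Rate has units mol·L⁻¹·yr⁻¹; concentration term has units (mol·L⁻¹)^0.
Step 3: k = rate / (concentration)^n, so units of k = (mol·L⁻¹)^(1-0)·yr⁻¹ = mol·L⁻¹·yr⁻¹.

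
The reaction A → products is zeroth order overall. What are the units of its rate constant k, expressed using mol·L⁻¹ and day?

mol·L⁻¹·day⁻¹

Step 1: For overall order n, rate = k × (concentration)^n.
Step 2: Rate has units mol·L⁻¹·day⁻¹; concentration term has units (mol·L⁻¹)^0.
Step 3: k = rate / (concentration)^n, so units of k = (mol·L⁻¹)^(1-0)·day⁻¹ = mol·L⁻¹·day⁻¹.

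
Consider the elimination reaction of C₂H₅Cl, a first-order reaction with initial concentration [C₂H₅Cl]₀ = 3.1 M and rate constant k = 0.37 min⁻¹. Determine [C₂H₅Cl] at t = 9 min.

0.111 M

Step 1: For a first-order reaction: [C₂H₅Cl] = [C₂H₅Cl]₀ × e^(-kt)
Step 2: [C₂H₅Cl] = 3.1 × e^(-0.37 × 9)
Step 3: [C₂H₅Cl] = 3.1 × e^(-3.33)
Step 4: [C₂H₅Cl] = 3.1 × 0.0357931 = 0.111 M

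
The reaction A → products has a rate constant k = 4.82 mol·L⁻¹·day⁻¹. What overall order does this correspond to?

zeroth order (0)

Step 1: The units of k for an nth-order reaction are (concentration)^(1-n)·(time)⁻¹.
Step 2: Here k has units mol·L⁻¹·day⁻¹, so the concentration exponent is 1.
Step 3: 1 - n = 1 ⇒ n = 0. The reaction is zeroth order.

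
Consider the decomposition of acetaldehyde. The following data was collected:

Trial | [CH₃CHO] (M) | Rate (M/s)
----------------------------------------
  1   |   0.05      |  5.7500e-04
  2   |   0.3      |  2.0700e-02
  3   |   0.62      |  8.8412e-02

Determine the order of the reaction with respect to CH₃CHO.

second order (2)

Step 1: Compare trials to find order n where rate₂/rate₁ = ([CH₃CHO]₂/[CH₃CHO]₁)^n
Step 2: rate₂/rate₁ = 2.0700e-02/5.7500e-04 = 36
Step 3: [CH₃CHO]₂/[CH₃CHO]₁ = 0.3/0.05 = 6
Step 4: n = ln(36)/ln(6) = 2.00 ≈ 2
Step 5: The reaction is second order in CH₃CHO.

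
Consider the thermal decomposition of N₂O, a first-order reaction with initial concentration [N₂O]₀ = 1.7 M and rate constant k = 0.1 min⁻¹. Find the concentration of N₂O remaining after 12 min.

0.512 M

Step 1: For a first-order reaction: [N₂O] = [N₂O]₀ × e^(-kt)
Step 2: [N₂O] = 1.7 × e^(-0.1 × 12)
Step 3: [N₂O] = 1.7 × e^(-1.2)
Step 4: [N₂O] = 1.7 × 0.301194 = 0.512 M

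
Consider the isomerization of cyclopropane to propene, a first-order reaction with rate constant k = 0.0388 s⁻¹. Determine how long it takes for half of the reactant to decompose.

17.86 s

Step 1: For a first-order reaction, t₁/₂ = ln(2)/k
Step 2: t₁/₂ = ln(2)/0.0388
Step 3: t₁/₂ = 0.6931/0.0388 = 17.86 s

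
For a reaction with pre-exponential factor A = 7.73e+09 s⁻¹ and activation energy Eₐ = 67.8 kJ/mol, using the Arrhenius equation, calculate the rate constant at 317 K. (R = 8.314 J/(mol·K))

5.20e-02 s⁻¹

Step 1: Use the Arrhenius equation: k = A × exp(-Eₐ/RT)
Step 2: Convert Eₐ to J/mol: 67.8 kJ/mol = 67800 J/mol
Step 3: Calculate the exponent: -Eₐ/(RT) = -67800/(8.314 × 317) = -25.72530
Step 4: k = 7.73e+09 × exp(-25.72530)
Step 5: k = 7.73e+09 × 6.72425e-12 = 5.1978e-02 s⁻¹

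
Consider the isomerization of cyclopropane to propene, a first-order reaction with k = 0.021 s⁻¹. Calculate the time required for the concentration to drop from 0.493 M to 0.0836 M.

84.5 s

Step 1: For first-order: t = ln([cyclopropane]₀/[cyclopropane])/k
Step 2: t = ln(0.493/0.0836)/0.021
Step 3: t = ln(5.897)/0.021
Step 4: t = 1.774/0.021 = 84.5 s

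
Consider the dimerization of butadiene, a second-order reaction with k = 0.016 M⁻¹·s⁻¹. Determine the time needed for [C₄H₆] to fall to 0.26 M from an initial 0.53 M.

122.5 s

Step 1: For second-order: t = (1/[C₄H₆] - 1/[C₄H₆]₀)/k
Step 2: t = (1/0.26 - 1/0.53)/0.016
Step 3: t = (3.846 - 1.887)/0.016
Step 4: t = 1.959/0.016 = 122.5 s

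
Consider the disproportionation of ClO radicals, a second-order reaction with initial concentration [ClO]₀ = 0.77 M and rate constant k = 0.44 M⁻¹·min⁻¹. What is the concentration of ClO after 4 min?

0.3269 M

Step 1: For a second-order reaction: 1/[ClO] = 1/[ClO]₀ + kt
Step 2: 1/[ClO] = 1/0.77 + 0.44 × 4
Step 3: 1/[ClO] = 1.299 + 1.76 = 3.059
Step 4: [ClO] = 1/3.059 = 0.3269 M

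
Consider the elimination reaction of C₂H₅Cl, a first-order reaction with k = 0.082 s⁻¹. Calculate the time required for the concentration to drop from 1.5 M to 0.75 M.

8.453 s

Step 1: For first-order: t = ln([C₂H₅Cl]₀/[C₂H₅Cl])/k
Step 2: t = ln(1.5/0.75)/0.082
Step 3: t = ln(2)/0.082
Step 4: t = 0.6931/0.082 = 8.453 s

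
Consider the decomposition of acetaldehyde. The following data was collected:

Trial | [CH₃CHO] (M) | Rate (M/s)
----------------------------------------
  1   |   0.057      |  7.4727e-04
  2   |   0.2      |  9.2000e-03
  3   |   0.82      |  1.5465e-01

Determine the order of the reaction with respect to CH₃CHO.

second order (2)

Step 1: Compare trials to find order n where rate₂/rate₁ = ([CH₃CHO]₂/[CH₃CHO]₁)^n
Step 2: rate₂/rate₁ = 9.2000e-03/7.4727e-04 = 12.31
Step 3: [CH₃CHO]₂/[CH₃CHO]₁ = 0.2/0.057 = 3.509
Step 4: n = ln(12.31)/ln(3.509) = 2.00 ≈ 2
Step 5: The reaction is second order in CH₃CHO.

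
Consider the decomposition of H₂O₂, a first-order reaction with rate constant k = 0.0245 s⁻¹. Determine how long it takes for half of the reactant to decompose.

28.29 s

Step 1: For a first-order reaction, t₁/₂ = ln(2)/k
Step 2: t₁/₂ = ln(2)/0.0245
Step 3: t₁/₂ = 0.6931/0.0245 = 28.29 s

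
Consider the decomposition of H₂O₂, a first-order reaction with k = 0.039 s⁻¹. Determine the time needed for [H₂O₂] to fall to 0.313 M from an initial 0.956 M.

28.63 s

Step 1: For first-order: t = ln([H₂O₂]₀/[H₂O₂])/k
Step 2: t = ln(0.956/0.313)/0.039
Step 3: t = ln(3.054)/0.039
Step 4: t = 1.117/0.039 = 28.63 s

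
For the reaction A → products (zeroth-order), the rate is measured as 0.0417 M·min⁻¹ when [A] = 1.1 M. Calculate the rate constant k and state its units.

0.0417 M·min⁻¹

Step 1: For a zeroth-order reaction, rate = k (independent of concentration).
Step 2: k = rate = 0.0417 M·min⁻¹.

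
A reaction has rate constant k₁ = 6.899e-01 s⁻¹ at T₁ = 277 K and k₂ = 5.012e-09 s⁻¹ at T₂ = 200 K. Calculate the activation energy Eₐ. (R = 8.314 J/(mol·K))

112.1 kJ/mol

Step 1: Use the two-temperature Arrhenius form: ln(k₂/k₁) = -Eₐ/R × (1/T₂ - 1/T₁)
Step 2: ln(k₂/k₁) = ln(5.012e-09/6.899e-01) = ln(7.26482e-09) = -18.7402
Step 3: 1/T₂ - 1/T₁ = 1/200 - 1/277 = 1.389892e-03 K⁻¹
Step 4: Eₐ = -R × ln(k₂/k₁) / (1/T₂ - 1/T₁) = -8.314 × -18.7402 / 1.389892e-03
Step 5: Eₐ = 1.1210e+05 J/mol = 112.1 kJ/mol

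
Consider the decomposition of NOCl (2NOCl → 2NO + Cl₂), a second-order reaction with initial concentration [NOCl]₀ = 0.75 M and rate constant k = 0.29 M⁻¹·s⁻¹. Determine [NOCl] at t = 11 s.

0.2211 M

Step 1: For a second-order reaction: 1/[NOCl] = 1/[NOCl]₀ + kt
Step 2: 1/[NOCl] = 1/0.75 + 0.29 × 11
Step 3: 1/[NOCl] = 1.333 + 3.19 = 4.523
Step 4: [NOCl] = 1/4.523 = 0.2211 M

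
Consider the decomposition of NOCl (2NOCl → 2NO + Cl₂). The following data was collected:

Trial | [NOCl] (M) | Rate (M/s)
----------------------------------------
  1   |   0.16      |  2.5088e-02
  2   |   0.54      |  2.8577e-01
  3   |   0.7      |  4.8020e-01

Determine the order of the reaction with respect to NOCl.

second order (2)

Step 1: Compare trials to find order n where rate₂/rate₁ = ([NOCl]₂/[NOCl]₁)^n
Step 2: rate₂/rate₁ = 2.8577e-01/2.5088e-02 = 11.39
Step 3: [NOCl]₂/[NOCl]₁ = 0.54/0.16 = 3.375
Step 4: n = ln(11.39)/ln(3.375) = 2.00 ≈ 2
Step 5: The reaction is second order in NOCl.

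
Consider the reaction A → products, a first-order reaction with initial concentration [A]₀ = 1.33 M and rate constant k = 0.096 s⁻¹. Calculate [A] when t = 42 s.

0.02359 M

Step 1: For a first-order reaction: [A] = [A]₀ × e^(-kt)
Step 2: [A] = 1.33 × e^(-0.096 × 42)
Step 3: [A] = 1.33 × e^(-4.032)
Step 4: [A] = 1.33 × 0.0177388 = 0.02359 M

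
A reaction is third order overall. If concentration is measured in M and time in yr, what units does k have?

M⁻²·yr⁻¹

Step 1: For overall order n, rate = k × (concentration)^n.
Step 2: Rate has units M·yr⁻¹; concentration term has units M^3.
Step 3: k = rate / (concentration)^n, so units of k = M^(1-3)·yr⁻¹ = M⁻²·yr⁻¹.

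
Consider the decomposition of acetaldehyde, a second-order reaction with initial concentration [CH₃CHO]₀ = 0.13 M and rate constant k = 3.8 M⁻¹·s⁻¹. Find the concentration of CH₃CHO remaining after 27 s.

0.009067 M

Step 1: For a second-order reaction: 1/[CH₃CHO] = 1/[CH₃CHO]₀ + kt
Step 2: 1/[CH₃CHO] = 1/0.13 + 3.8 × 27
Step 3: 1/[CH₃CHO] = 7.692 + 102.6 = 110.3
Step 4: [CH₃CHO] = 1/110.3 = 0.009067 M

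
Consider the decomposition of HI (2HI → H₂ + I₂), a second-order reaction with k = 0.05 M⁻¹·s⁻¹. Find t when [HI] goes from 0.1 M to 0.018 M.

911.1 s

Step 1: For second-order: t = (1/[HI] - 1/[HI]₀)/k
Step 2: t = (1/0.018 - 1/0.1)/0.05
Step 3: t = (55.56 - 10)/0.05
Step 4: t = 45.56/0.05 = 911.1 s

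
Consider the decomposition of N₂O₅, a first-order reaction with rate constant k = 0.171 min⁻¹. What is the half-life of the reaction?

4.053 min

Step 1: For a first-order reaction, t₁/₂ = ln(2)/k
Step 2: t₁/₂ = ln(2)/0.171
Step 3: t₁/₂ = 0.6931/0.171 = 4.053 min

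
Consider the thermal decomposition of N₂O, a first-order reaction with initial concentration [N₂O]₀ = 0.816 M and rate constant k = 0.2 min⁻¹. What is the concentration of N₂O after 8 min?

0.1647 M

Step 1: For a first-order reaction: [N₂O] = [N₂O]₀ × e^(-kt)
Step 2: [N₂O] = 0.816 × e^(-0.2 × 8)
Step 3: [N₂O] = 0.816 × e^(-1.6)
Step 4: [N₂O] = 0.816 × 0.201897 = 0.1647 M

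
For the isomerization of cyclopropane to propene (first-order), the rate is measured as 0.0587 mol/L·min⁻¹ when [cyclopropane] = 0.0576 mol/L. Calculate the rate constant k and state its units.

1.019 min⁻¹

Step 1: rate = k[cyclopropane]^1, so k = rate / [cyclopropane]^1.
Step 2: k = 0.0587 / (0.0576)^1 = 0.0587 / 0.0576.
Step 3: k = 1.019 min⁻¹.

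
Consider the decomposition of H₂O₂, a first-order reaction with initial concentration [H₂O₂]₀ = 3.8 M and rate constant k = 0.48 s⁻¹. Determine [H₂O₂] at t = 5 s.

0.3447 M

Step 1: For a first-order reaction: [H₂O₂] = [H₂O₂]₀ × e^(-kt)
Step 2: [H₂O₂] = 3.8 × e^(-0.48 × 5)
Step 3: [H₂O₂] = 3.8 × e^(-2.4)
Step 4: [H₂O₂] = 3.8 × 0.090718 = 0.3447 M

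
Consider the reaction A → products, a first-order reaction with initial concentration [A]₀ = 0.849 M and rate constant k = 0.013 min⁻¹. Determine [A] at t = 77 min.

0.312 M

Step 1: For a first-order reaction: [A] = [A]₀ × e^(-kt)
Step 2: [A] = 0.849 × e^(-0.013 × 77)
Step 3: [A] = 0.849 × e^(-1.001)
Step 4: [A] = 0.849 × 0.367512 = 0.312 M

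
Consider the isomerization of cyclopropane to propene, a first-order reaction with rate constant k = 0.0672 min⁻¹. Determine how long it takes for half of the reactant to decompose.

10.31 min

Step 1: For a first-order reaction, t₁/₂ = ln(2)/k
Step 2: t₁/₂ = ln(2)/0.0672
Step 3: t₁/₂ = 0.6931/0.0672 = 10.31 min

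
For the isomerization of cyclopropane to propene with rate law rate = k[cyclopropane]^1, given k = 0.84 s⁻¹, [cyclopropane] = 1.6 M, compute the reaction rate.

1.344 M/s

Step 1: Identify the rate law: rate = k[cyclopropane]^1
Step 2: Substitute values: rate = 0.84 × (1.6)^1
Step 3: Calculate: rate = 0.84 × 1.6 = 1.344 M/s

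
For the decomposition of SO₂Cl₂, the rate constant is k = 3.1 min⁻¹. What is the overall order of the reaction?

first order (1)

Step 1: The units of k for an nth-order reaction are (concentration)^(1-n)·(time)⁻¹.
Step 2: Here k has units min⁻¹, so the concentration exponent is 0.
Step 3: 1 - n = 0 ⇒ n = 1. The reaction is first order.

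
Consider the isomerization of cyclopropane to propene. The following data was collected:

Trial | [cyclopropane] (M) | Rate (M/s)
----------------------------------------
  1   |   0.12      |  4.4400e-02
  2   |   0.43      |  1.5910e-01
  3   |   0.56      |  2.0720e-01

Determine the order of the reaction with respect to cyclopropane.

first order (1)

Step 1: Compare trials to find order n where rate₂/rate₁ = ([cyclopropane]₂/[cyclopropane]₁)^n
Step 2: rate₂/rate₁ = 1.5910e-01/4.4400e-02 = 3.583
Step 3: [cyclopropane]₂/[cyclopropane]₁ = 0.43/0.12 = 3.583
Step 4: n = ln(3.583)/ln(3.583) = 1.00 ≈ 1
Step 5: The reaction is first order in cyclopropane.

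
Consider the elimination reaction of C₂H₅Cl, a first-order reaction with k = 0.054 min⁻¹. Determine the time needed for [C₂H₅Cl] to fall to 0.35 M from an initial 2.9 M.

39.16 min

Step 1: For first-order: t = ln([C₂H₅Cl]₀/[C₂H₅Cl])/k
Step 2: t = ln(2.9/0.35)/0.054
Step 3: t = ln(8.286)/0.054
Step 4: t = 2.115/0.054 = 39.16 min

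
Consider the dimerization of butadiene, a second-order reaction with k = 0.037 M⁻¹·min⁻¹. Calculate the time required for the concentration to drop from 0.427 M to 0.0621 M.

371.9 min

Step 1: For second-order: t = (1/[C₄H₆] - 1/[C₄H₆]₀)/k
Step 2: t = (1/0.0621 - 1/0.427)/0.037
Step 3: t = (16.1 - 2.342)/0.037
Step 4: t = 13.76/0.037 = 371.9 min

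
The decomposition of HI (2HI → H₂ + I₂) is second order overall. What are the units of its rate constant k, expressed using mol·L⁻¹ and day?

(mol·L⁻¹)⁻¹·day⁻¹

Step 1: For overall order n, rate = k × (concentration)^n.
Step 2: Rate has units mol·L⁻¹·day⁻¹; concentration term has units (mol·L⁻¹)^2.
Step 3: k = rate / (concentration)^n, so units of k = (mol·L⁻¹)^(1-2)·day⁻¹ = (mol·L⁻¹)⁻¹·day⁻¹.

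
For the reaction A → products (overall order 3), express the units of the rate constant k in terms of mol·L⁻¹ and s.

(mol·L⁻¹)⁻²·s⁻¹

Step 1: For overall order n, rate = k × (concentration)^n.
Step 2: Rate has units mol·L⁻¹·s⁻¹; concentration term has units (mol·L⁻¹)^3.
Step 3: k = rate / (concentration)^n, so units of k = (mol·L⁻¹)^(1-3)·s⁻¹ = (mol·L⁻¹)⁻²·s⁻¹.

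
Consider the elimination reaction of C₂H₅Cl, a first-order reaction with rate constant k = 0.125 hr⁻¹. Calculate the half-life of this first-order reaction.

5.545 hr

Step 1: For a first-order reaction, t₁/₂ = ln(2)/k
Step 2: t₁/₂ = ln(2)/0.125
Step 3: t₁/₂ = 0.6931/0.125 = 5.545 hr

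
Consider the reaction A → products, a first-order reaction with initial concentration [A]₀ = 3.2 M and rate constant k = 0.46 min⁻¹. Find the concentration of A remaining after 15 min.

0.003225 M

Step 1: For a first-order reaction: [A] = [A]₀ × e^(-kt)
Step 2: [A] = 3.2 × e^(-0.46 × 15)
Step 3: [A] = 3.2 × e^(-6.9)
Step 4: [A] = 3.2 × 0.00100779 = 0.003225 M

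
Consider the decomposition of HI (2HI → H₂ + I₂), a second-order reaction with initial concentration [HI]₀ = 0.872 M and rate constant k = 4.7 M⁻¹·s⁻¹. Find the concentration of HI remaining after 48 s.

0.00441 M

Step 1: For a second-order reaction: 1/[HI] = 1/[HI]₀ + kt
Step 2: 1/[HI] = 1/0.872 + 4.7 × 48
Step 3: 1/[HI] = 1.147 + 225.6 = 226.7
Step 4: [HI] = 1/226.7 = 0.00441 M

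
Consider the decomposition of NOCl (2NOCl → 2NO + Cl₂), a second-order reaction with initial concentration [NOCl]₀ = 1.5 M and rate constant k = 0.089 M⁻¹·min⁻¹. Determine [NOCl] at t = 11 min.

0.6077 M

Step 1: For a second-order reaction: 1/[NOCl] = 1/[NOCl]₀ + kt
Step 2: 1/[NOCl] = 1/1.5 + 0.089 × 11
Step 3: 1/[NOCl] = 0.6667 + 0.979 = 1.646
Step 4: [NOCl] = 1/1.646 = 0.6077 M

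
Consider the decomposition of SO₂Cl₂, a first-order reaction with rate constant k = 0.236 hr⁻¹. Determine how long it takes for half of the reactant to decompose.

2.937 hr

Step 1: For a first-order reaction, t₁/₂ = ln(2)/k
Step 2: t₁/₂ = ln(2)/0.236
Step 3: t₁/₂ = 0.6931/0.236 = 2.937 hr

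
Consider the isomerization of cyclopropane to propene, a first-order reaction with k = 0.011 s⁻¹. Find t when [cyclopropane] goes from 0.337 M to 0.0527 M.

168.7 s

Step 1: For first-order: t = ln([cyclopropane]₀/[cyclopropane])/k
Step 2: t = ln(0.337/0.0527)/0.011
Step 3: t = ln(6.395)/0.011
Step 4: t = 1.855/0.011 = 168.7 s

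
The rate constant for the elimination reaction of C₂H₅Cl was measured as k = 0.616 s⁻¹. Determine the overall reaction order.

first order (1)

Step 1: The units of k for an nth-order reaction are (concentration)^(1-n)·(time)⁻¹.
Step 2: Here k has units s⁻¹, so the concentration exponent is 0.
Step 3: 1 - n = 0 ⇒ n = 1. The reaction is first order.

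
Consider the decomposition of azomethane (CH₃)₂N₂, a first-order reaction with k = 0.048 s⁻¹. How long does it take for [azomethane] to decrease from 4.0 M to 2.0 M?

14.44 s

Step 1: For first-order: t = ln([azomethane]₀/[azomethane])/k
Step 2: t = ln(4.0/2.0)/0.048
Step 3: t = ln(2)/0.048
Step 4: t = 0.6931/0.048 = 14.44 s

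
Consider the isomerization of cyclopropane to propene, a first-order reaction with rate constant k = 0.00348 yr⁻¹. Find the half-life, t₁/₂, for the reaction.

199.2 yr

Step 1: For a first-order reaction, t₁/₂ = ln(2)/k
Step 2: t₁/₂ = ln(2)/0.00348
Step 3: t₁/₂ = 0.6931/0.00348 = 199.2 yr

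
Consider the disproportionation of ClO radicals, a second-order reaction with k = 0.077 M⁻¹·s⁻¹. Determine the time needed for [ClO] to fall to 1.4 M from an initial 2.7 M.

4.466 s

Step 1: For second-order: t = (1/[ClO] - 1/[ClO]₀)/k
Step 2: t = (1/1.4 - 1/2.7)/0.077
Step 3: t = (0.7143 - 0.3704)/0.077
Step 4: t = 0.3439/0.077 = 4.466 s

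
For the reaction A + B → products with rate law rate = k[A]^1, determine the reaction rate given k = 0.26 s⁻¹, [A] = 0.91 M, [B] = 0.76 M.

0.2366 M/s

Step 1: The rate law is rate = k[A]^1
Step 2: Note that the rate does not depend on [B] (zero order in B).
Step 3: rate = 0.26 × (0.91)^1 = 0.2366 M/s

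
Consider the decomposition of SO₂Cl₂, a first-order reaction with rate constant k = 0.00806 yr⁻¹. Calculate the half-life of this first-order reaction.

86 yr

Step 1: For a first-order reaction, t₁/₂ = ln(2)/k
Step 2: t₁/₂ = ln(2)/0.00806
Step 3: t₁/₂ = 0.6931/0.00806 = 86 yr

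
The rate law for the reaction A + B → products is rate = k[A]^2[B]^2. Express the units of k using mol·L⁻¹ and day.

(mol·L⁻¹)⁻³·day⁻¹

Step 1: Overall order = 2 + 2 = 4.
Step 2: rate has units mol·L⁻¹·day⁻¹; [A]^2[B]^2 has units (mol·L⁻¹)^4.
Step 3: k = rate/([A]^2[B]^2), so units of k = (mol·L⁻¹)^(1-4)·day⁻¹ = (mol·L⁻¹)⁻³·day⁻¹.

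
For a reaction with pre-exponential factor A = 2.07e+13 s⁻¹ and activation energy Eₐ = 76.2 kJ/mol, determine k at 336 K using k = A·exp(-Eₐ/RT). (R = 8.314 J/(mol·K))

2.95e+01 s⁻¹

Step 1: Use the Arrhenius equation: k = A × exp(-Eₐ/RT)
Step 2: Convert Eₐ to J/mol: 76.2 kJ/mol = 76200 J/mol
Step 3: Calculate the exponent: -Eₐ/(RT) = -76200/(8.314 × 336) = -27.27757
Step 4: k = 2.07e+13 × exp(-27.27757)
Step 5: k = 2.07e+13 × 1.42397e-12 = 2.9476e+01 s⁻¹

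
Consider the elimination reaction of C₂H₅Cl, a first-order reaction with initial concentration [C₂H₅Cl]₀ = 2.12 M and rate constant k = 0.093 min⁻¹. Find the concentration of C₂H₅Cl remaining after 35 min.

0.08179 M

Step 1: For a first-order reaction: [C₂H₅Cl] = [C₂H₅Cl]₀ × e^(-kt)
Step 2: [C₂H₅Cl] = 2.12 × e^(-0.093 × 35)
Step 3: [C₂H₅Cl] = 2.12 × e^(-3.255)
Step 4: [C₂H₅Cl] = 2.12 × 0.0385808 = 0.08179 M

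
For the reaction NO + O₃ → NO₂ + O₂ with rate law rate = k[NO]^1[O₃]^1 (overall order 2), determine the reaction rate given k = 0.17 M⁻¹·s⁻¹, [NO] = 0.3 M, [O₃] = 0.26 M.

0.01326 M/s

Step 1: The rate law is rate = k[NO]^1[O₃]^1, overall order = 1+1 = 2
Step 2: Substitute values: rate = 0.17 × (0.3)^1 × (0.26)^1
Step 3: rate = 0.17 × 0.3 × 0.26 = 0.01326 M/s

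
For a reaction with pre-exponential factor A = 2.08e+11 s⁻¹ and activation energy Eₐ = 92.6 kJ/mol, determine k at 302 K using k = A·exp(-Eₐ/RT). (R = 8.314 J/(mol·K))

2.00e-05 s⁻¹

Step 1: Use the Arrhenius equation: k = A × exp(-Eₐ/RT)
Step 2: Convert Eₐ to J/mol: 92.6 kJ/mol = 92600 J/mol
Step 3: Calculate the exponent: -Eₐ/(RT) = -92600/(8.314 × 302) = -36.88026
Step 4: k = 2.08e+11 × exp(-36.88026)
Step 5: k = 2.08e+11 × 9.61848e-17 = 2.0006e-05 s⁻¹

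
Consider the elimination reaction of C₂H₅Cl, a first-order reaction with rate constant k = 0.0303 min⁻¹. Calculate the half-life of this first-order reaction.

22.88 min

Step 1: For a first-order reaction, t₁/₂ = ln(2)/k
Step 2: t₁/₂ = ln(2)/0.0303
Step 3: t₁/₂ = 0.6931/0.0303 = 22.88 min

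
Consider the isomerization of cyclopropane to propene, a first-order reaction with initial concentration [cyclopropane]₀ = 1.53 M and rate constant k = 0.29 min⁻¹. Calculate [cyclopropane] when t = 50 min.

7.717e-07 M

Step 1: For a first-order reaction: [cyclopropane] = [cyclopropane]₀ × e^(-kt)
Step 2: [cyclopropane] = 1.53 × e^(-0.29 × 50)
Step 3: [cyclopropane] = 1.53 × e^(-14.5)
Step 4: [cyclopropane] = 1.53 × 5.04348e-07 = 7.717e-07 M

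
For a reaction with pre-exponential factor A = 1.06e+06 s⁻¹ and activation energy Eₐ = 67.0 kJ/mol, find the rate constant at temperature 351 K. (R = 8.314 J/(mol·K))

1.13e-04 s⁻¹

Step 1: Use the Arrhenius equation: k = A × exp(-Eₐ/RT)
Step 2: Convert Eₐ to J/mol: 67.0 kJ/mol = 67000 J/mol
Step 3: Calculate the exponent: -Eₐ/(RT) = -67000/(8.314 × 351) = -22.95925
Step 4: k = 1.06e+06 × exp(-22.95925)
Step 5: k = 1.06e+06 × 1.06887e-10 = 1.1330e-04 s⁻¹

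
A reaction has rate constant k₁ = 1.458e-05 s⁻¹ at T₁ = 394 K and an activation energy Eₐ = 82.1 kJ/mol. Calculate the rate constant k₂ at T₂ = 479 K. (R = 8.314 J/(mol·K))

1.245e-03 s⁻¹

Step 1: Use the two-temperature Arrhenius form: ln(k₂/k₁) = -Eₐ/R × (1/T₂ - 1/T₁)
Step 2: Convert Eₐ to J/mol: 82.1 kJ/mol = 82100 J/mol
Step 3: 1/T₂ - 1/T₁ = 1/479 - 1/394 = -4.503884e-04 K⁻¹
Step 4: ln(k₂/k₁) = -82100/8.314 × -4.503884e-04 = 4.44754
Step 5: k₂ = k₁ × exp(4.44754) = 1.458e-05 × 8.54166e+01 = 1.245e-03 s⁻¹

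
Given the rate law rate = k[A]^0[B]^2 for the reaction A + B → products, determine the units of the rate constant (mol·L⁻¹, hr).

(mol·L⁻¹)⁻¹·hr⁻¹

Step 1: Overall order = 0 + 2 = 2.
Step 2: rate has units mol·L⁻¹·hr⁻¹; [A]^0[B]^2 has units (mol·L⁻¹)^2.
Step 3: k = rate/([A]^0[B]^2), so units of k = (mol·L⁻¹)^(1-2)·hr⁻¹ = (mol·L⁻¹)⁻¹·hr⁻¹.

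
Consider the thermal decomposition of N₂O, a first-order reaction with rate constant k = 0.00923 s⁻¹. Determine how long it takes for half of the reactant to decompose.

75.1 s

Step 1: For a first-order reaction, t₁/₂ = ln(2)/k
Step 2: t₁/₂ = ln(2)/0.00923
Step 3: t₁/₂ = 0.6931/0.00923 = 75.1 s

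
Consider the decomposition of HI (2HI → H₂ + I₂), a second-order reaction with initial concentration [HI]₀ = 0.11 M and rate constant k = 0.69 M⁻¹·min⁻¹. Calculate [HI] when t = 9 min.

0.06536 M

Step 1: For a second-order reaction: 1/[HI] = 1/[HI]₀ + kt
Step 2: 1/[HI] = 1/0.11 + 0.69 × 9
Step 3: 1/[HI] = 9.091 + 6.21 = 15.3
Step 4: [HI] = 1/15.3 = 0.06536 M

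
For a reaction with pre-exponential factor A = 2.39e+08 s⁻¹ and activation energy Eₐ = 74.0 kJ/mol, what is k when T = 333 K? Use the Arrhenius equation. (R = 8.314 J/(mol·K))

5.89e-04 s⁻¹

Step 1: Use the Arrhenius equation: k = A × exp(-Eₐ/RT)
Step 2: Convert Eₐ to J/mol: 74.0 kJ/mol = 74000 J/mol
Step 3: Calculate the exponent: -Eₐ/(RT) = -74000/(8.314 × 333) = -26.72868
Step 4: k = 2.39e+08 × exp(-26.72868)
Step 5: k = 2.39e+08 × 2.46537e-12 = 5.8922e-04 s⁻¹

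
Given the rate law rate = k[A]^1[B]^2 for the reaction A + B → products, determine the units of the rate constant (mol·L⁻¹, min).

(mol·L⁻¹)⁻²·min⁻¹

Step 1: Overall order = 1 + 2 = 3.
Step 2: rate has units mol·L⁻¹·min⁻¹; [A]^1[B]^2 has units (mol·L⁻¹)^3.
Step 3: k = rate/([A]^1[B]^2), so units of k = (mol·L⁻¹)^(1-3)·min⁻¹ = (mol·L⁻¹)⁻²·min⁻¹.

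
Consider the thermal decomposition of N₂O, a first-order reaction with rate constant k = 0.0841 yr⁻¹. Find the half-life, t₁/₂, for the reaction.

8.242 yr

Step 1: For a first-order reaction, t₁/₂ = ln(2)/k
Step 2: t₁/₂ = ln(2)/0.0841
Step 3: t₁/₂ = 0.6931/0.0841 = 8.242 yr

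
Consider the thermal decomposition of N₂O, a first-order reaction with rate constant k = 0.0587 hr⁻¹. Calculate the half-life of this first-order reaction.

11.81 hr

Step 1: For a first-order reaction, t₁/₂ = ln(2)/k
Step 2: t₁/₂ = ln(2)/0.0587
Step 3: t₁/₂ = 0.6931/0.0587 = 11.81 hr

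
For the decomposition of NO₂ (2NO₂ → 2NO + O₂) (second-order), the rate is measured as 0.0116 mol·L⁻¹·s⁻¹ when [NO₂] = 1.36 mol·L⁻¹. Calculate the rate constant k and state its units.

0.006272 (mol·L⁻¹)⁻¹·s⁻¹

Step 1: rate = k[NO₂]^2, so k = rate / [NO₂]^2.
Step 2: k = 0.0116 / (1.36)^2 = 0.0116 / 1.85.
Step 3: k = 0.006272 (mol·L⁻¹)⁻¹·s⁻¹.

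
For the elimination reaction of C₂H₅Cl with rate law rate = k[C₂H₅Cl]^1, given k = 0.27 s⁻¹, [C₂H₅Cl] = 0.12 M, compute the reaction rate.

0.0324 M/s

Step 1: Identify the rate law: rate = k[C₂H₅Cl]^1
Step 2: Substitute values: rate = 0.27 × (0.12)^1
Step 3: Calculate: rate = 0.27 × 0.12 = 0.0324 M/s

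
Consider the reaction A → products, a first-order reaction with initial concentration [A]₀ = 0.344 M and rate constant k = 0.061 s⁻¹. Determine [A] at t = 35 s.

0.04068 M

Step 1: For a first-order reaction: [A] = [A]₀ × e^(-kt)
Step 2: [A] = 0.344 × e^(-0.061 × 35)
Step 3: [A] = 0.344 × e^(-2.135)
Step 4: [A] = 0.344 × 0.118245 = 0.04068 M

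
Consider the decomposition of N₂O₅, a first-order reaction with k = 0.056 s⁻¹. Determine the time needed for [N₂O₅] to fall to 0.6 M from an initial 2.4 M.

24.76 s

Step 1: For first-order: t = ln([N₂O₅]₀/[N₂O₅])/k
Step 2: t = ln(2.4/0.6)/0.056
Step 3: t = ln(4)/0.056
Step 4: t = 1.386/0.056 = 24.76 s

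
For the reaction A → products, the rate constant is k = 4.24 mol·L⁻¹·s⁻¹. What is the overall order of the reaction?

zeroth order (0)

Step 1: The units of k for an nth-order reaction are (concentration)^(1-n)·(time)⁻¹.
Step 2: Here k has units mol·L⁻¹·s⁻¹, so the concentration exponent is 1.
Step 3: 1 - n = 1 ⇒ n = 0. The reaction is zeroth order.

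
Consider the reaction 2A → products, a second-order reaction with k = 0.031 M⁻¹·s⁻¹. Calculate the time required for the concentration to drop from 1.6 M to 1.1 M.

9.164 s

Step 1: For second-order: t = (1/[A] - 1/[A]₀)/k
Step 2: t = (1/1.1 - 1/1.6)/0.031
Step 3: t = (0.9091 - 0.625)/0.031
Step 4: t = 0.2841/0.031 = 9.164 s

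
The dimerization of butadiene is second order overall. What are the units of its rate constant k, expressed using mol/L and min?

(mol/L)⁻¹·min⁻¹

Step 1: For overall order n, rate = k × (concentration)^n.
Step 2: Rate has units mol/L·min⁻¹; concentration term has units (mol/L)^2.
Step 3: k = rate / (concentration)^n, so units of k = (mol/L)^(1-2)·min⁻¹ = (mol/L)⁻¹·min⁻¹.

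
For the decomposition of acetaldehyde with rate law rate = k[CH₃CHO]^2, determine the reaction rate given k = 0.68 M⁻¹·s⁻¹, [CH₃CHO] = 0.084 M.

0.004798 M/s

Step 1: Identify the rate law: rate = k[CH₃CHO]^2
Step 2: Substitute values: rate = 0.68 × (0.084)^2
Step 3: Calculate: rate = 0.68 × 0.007056 = 0.00479808 M/s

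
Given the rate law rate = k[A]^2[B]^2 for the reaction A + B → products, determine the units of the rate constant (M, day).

M⁻³·day⁻¹

Step 1: Overall order = 2 + 2 = 4.
Step 2: rate has units M·day⁻¹; [A]^2[B]^2 has units M^4.
Step 3: k = rate/([A]^2[B]^2), so units of k = M^(1-4)·day⁻¹ = M⁻³·day⁻¹.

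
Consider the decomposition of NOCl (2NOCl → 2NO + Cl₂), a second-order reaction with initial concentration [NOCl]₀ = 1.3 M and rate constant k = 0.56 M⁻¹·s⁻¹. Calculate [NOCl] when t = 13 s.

0.1242 M

Step 1: For a second-order reaction: 1/[NOCl] = 1/[NOCl]₀ + kt
Step 2: 1/[NOCl] = 1/1.3 + 0.56 × 13
Step 3: 1/[NOCl] = 0.7692 + 7.28 = 8.049
Step 4: [NOCl] = 1/8.049 = 0.1242 M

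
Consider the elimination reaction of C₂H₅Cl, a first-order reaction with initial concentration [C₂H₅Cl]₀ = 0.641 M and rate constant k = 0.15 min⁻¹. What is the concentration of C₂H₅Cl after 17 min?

0.05005 M

Step 1: For a first-order reaction: [C₂H₅Cl] = [C₂H₅Cl]₀ × e^(-kt)
Step 2: [C₂H₅Cl] = 0.641 × e^(-0.15 × 17)
Step 3: [C₂H₅Cl] = 0.641 × e^(-2.55)
Step 4: [C₂H₅Cl] = 0.641 × 0.0780817 = 0.05005 M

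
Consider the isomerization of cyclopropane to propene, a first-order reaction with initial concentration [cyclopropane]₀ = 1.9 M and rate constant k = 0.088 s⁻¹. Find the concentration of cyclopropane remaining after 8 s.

0.9397 M

Step 1: For a first-order reaction: [cyclopropane] = [cyclopropane]₀ × e^(-kt)
Step 2: [cyclopropane] = 1.9 × e^(-0.088 × 8)
Step 3: [cyclopropane] = 1.9 × e^(-0.704)
Step 4: [cyclopropane] = 1.9 × 0.494603 = 0.9397 M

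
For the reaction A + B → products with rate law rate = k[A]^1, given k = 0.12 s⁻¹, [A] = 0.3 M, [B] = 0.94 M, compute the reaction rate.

0.036 M/s

Step 1: The rate law is rate = k[A]^1
Step 2: Note that the rate does not depend on [B] (zero order in B).
Step 3: rate = 0.12 × (0.3)^1 = 0.036 M/s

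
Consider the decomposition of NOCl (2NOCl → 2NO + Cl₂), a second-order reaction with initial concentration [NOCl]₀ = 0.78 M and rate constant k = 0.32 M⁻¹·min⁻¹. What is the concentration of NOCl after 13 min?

0.1838 M

Step 1: For a second-order reaction: 1/[NOCl] = 1/[NOCl]₀ + kt
Step 2: 1/[NOCl] = 1/0.78 + 0.32 × 13
Step 3: 1/[NOCl] = 1.282 + 4.16 = 5.442
Step 4: [NOCl] = 1/5.442 = 0.1838 M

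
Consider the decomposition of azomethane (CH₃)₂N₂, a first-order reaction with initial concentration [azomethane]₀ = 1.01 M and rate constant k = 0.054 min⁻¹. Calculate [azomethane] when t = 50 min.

0.06788 M

Step 1: For a first-order reaction: [azomethane] = [azomethane]₀ × e^(-kt)
Step 2: [azomethane] = 1.01 × e^(-0.054 × 50)
Step 3: [azomethane] = 1.01 × e^(-2.7)
Step 4: [azomethane] = 1.01 × 0.0672055 = 0.06788 M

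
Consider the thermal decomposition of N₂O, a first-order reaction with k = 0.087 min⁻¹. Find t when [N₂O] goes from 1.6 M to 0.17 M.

25.77 min

Step 1: For first-order: t = ln([N₂O]₀/[N₂O])/k
Step 2: t = ln(1.6/0.17)/0.087
Step 3: t = ln(9.412)/0.087
Step 4: t = 2.242/0.087 = 25.77 min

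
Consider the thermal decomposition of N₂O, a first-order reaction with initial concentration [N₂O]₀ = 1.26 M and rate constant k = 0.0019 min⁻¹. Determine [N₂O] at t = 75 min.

1.093 M

Step 1: For a first-order reaction: [N₂O] = [N₂O]₀ × e^(-kt)
Step 2: [N₂O] = 1.26 × e^(-0.0019 × 75)
Step 3: [N₂O] = 1.26 × e^(-0.1425)
Step 4: [N₂O] = 1.26 × 0.867188 = 1.093 M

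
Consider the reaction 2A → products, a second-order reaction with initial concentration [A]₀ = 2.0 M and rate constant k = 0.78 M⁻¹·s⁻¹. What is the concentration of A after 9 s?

0.133 M

Step 1: For a second-order reaction: 1/[A] = 1/[A]₀ + kt
Step 2: 1/[A] = 1/2.0 + 0.78 × 9
Step 3: 1/[A] = 0.5 + 7.02 = 7.52
Step 4: [A] = 1/7.52 = 0.133 M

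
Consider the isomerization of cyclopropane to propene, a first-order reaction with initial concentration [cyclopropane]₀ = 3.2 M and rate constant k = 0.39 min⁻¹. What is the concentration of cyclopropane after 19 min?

0.001937 M

Step 1: For a first-order reaction: [cyclopropane] = [cyclopropane]₀ × e^(-kt)
Step 2: [cyclopropane] = 3.2 × e^(-0.39 × 19)
Step 3: [cyclopropane] = 3.2 × e^(-7.41)
Step 4: [cyclopropane] = 3.2 × 0.000605171 = 0.001937 M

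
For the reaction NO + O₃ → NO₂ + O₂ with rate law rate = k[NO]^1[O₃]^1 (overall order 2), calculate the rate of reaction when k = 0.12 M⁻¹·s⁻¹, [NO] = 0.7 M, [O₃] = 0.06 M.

0.00504 M/s

Step 1: The rate law is rate = k[NO]^1[O₃]^1, overall order = 1+1 = 2
Step 2: Substitute values: rate = 0.12 × (0.7)^1 × (0.06)^1
Step 3: rate = 0.12 × 0.7 × 0.06 = 0.00504 M/s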